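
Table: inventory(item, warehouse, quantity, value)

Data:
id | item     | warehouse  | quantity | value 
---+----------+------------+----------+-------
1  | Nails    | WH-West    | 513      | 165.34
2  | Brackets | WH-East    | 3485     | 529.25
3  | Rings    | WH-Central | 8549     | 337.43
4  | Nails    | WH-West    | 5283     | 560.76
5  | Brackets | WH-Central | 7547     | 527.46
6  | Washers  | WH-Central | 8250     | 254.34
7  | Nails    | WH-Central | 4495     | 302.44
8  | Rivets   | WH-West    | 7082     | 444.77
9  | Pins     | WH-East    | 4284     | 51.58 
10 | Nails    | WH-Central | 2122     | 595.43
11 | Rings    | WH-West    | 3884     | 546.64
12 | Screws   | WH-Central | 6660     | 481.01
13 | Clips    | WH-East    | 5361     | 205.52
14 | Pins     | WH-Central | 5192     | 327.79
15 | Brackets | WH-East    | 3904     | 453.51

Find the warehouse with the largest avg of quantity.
SELECT warehouse, AVG(quantity) as val
FROM inventory
GROUP BY warehouse
ORDER BY val DESC
LIMIT 1

Result: WH-Central with avg(quantity) = 6116.43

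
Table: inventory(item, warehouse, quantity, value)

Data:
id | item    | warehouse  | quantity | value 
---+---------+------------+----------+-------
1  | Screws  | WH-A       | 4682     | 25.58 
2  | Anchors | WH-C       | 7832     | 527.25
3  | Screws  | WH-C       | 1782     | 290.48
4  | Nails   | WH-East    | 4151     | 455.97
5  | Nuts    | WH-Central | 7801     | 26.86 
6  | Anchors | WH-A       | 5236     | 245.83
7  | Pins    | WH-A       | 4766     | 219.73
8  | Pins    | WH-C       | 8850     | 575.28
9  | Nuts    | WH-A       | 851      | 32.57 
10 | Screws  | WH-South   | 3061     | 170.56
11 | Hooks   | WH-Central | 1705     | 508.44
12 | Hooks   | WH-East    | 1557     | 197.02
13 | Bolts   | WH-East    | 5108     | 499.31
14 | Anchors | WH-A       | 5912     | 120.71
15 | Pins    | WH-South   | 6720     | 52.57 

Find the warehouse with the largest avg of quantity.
SELECT warehouse, AVG(quantity) as val
FROM inventory
GROUP BY warehouse
ORDER BY val DESC
LIMIT 1

Result: WH-C with avg(quantity) = 6154.67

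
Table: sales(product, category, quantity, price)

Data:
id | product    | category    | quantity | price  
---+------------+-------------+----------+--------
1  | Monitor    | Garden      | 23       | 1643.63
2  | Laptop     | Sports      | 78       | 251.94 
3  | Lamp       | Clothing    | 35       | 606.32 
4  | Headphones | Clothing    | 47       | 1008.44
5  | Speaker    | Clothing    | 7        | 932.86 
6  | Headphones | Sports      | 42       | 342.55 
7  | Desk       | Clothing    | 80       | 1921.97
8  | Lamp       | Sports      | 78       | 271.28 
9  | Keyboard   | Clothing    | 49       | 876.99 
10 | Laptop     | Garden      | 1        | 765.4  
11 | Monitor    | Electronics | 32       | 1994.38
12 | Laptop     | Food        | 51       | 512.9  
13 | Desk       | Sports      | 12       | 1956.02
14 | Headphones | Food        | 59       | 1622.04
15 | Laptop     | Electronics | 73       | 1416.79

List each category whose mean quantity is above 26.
SELECT category, AVG(quantity)
FROM sales
GROUP BY category
HAVING AVG(quantity) > 26

Result:
  Clothing: avg=43.60
  Electronics: avg=52.50
  Food: avg=55.00
  Sports: avg=52.50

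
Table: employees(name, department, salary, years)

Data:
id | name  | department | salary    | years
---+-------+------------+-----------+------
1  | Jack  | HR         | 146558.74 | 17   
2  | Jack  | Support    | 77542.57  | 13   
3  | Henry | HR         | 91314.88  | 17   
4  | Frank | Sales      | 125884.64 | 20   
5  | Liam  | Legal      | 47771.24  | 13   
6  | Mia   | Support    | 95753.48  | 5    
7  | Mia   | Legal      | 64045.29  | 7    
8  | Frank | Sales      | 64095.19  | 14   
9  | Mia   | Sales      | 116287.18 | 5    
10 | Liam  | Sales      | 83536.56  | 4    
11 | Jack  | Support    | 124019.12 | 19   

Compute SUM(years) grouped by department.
SELECT department, SUM(years) as result
FROM employees
GROUP BY department

Result:
  HR: 34
  Legal: 20
  Sales: 43
  Support: 37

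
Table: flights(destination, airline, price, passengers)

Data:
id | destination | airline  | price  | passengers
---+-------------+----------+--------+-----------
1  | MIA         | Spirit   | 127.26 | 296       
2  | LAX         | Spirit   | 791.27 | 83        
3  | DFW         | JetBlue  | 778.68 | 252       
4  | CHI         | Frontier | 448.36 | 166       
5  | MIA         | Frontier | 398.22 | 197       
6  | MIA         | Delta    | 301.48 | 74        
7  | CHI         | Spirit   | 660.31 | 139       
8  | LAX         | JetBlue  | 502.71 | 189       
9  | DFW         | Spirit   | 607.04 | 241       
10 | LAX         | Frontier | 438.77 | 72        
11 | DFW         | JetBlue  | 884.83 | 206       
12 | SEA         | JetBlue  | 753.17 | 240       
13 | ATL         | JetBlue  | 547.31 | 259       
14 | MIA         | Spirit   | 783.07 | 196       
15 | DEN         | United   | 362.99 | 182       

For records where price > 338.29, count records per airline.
SELECT airline, COUNT(*)
FROM flights
WHERE price > 338.29
GROUP BY airline

Note: WHERE filters rows before grouping.

Result:
  Frontier: 3
  JetBlue: 5
  Spirit: 4
  United: 1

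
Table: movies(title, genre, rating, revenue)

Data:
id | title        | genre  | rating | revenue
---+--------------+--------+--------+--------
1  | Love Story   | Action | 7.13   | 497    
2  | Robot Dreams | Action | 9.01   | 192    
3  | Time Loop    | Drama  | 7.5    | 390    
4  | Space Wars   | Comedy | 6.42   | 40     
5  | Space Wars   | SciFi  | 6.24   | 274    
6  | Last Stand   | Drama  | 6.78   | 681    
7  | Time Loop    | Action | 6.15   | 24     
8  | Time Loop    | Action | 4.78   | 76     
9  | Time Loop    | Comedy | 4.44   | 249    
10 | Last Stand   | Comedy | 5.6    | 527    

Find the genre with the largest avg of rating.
SELECT genre, AVG(rating) as val
FROM movies
GROUP BY genre
ORDER BY val DESC
LIMIT 1

Result: Drama with avg(rating) = 7.14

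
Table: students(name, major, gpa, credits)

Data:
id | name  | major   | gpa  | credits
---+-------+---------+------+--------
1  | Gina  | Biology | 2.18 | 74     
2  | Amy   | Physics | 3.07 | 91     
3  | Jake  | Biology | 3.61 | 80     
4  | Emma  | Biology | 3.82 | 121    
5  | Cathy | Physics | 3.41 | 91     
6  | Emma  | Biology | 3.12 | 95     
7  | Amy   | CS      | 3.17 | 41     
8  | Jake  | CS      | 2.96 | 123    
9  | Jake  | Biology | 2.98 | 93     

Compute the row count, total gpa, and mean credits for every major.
SELECT major,
       COUNT(*) as cnt,
       SUM(gpa) as total_gpa,
       AVG(credits) as avg_credits
FROM students
GROUP BY major

Result:
  Biology: 5 records, 15.71 total gpa, 92.60 avg credits
  CS: 2 records, 6.13 total gpa, 82.00 avg credits
  Physics: 2 records, 6.48 total gpa, 91.00 avg credits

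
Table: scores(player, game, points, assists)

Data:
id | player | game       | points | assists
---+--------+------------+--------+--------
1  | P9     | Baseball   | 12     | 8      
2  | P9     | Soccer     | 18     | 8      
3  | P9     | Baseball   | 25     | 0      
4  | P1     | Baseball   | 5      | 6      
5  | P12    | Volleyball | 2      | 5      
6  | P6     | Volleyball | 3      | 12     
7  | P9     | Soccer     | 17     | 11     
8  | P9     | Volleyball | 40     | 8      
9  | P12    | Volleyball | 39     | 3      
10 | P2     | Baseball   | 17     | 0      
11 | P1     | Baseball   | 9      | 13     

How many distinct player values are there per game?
SELECT game, COUNT(DISTINCT player)
FROM scores
GROUP BY game

Result:
  Baseball: 3 distinct
  Soccer: 1 distinct
  Volleyball: 3 distinct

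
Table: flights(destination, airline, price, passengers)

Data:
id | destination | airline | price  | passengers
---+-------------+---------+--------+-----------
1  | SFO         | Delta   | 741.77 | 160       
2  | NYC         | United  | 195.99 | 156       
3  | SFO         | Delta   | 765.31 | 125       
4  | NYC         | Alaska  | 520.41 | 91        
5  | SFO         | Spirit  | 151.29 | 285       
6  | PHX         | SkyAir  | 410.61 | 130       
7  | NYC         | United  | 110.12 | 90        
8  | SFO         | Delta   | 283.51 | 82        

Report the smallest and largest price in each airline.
SELECT airline, MIN(price), MAX(price)
FROM flights
GROUP BY airline

Result:
  Alaska: min=520.41, max=520.41
  Delta: min=283.51, max=765.31
  SkyAir: min=410.61, max=410.61
  Spirit: min=151.29, max=151.29
  United: min=110.12, max=195.99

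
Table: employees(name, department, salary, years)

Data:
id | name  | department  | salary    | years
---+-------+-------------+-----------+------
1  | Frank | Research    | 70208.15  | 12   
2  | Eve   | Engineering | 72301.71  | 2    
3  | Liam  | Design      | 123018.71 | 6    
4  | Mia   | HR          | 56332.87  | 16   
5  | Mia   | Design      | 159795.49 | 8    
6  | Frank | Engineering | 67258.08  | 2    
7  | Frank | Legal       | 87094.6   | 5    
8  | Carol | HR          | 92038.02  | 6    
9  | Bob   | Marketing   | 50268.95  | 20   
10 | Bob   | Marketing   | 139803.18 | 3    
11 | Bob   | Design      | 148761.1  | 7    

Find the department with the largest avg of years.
SELECT department, AVG(years) as val
FROM employees
GROUP BY department
ORDER BY val DESC
LIMIT 1

Result: Research with avg(years) = 12.00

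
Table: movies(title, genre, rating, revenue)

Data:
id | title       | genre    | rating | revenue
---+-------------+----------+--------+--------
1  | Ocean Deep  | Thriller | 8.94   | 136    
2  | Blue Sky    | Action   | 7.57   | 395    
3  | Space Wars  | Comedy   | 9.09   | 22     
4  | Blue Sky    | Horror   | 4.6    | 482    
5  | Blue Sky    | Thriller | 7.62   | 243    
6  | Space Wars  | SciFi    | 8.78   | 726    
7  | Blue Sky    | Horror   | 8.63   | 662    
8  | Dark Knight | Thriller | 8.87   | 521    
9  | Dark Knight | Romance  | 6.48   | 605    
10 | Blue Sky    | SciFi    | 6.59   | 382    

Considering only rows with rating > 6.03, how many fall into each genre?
SELECT genre, COUNT(*)
FROM movies
WHERE rating > 6.03
GROUP BY genre

Note: WHERE filters rows before grouping.

Result:
  Action: 1
  Comedy: 1
  Horror: 1
  Romance: 1
  SciFi: 2
  Thriller: 3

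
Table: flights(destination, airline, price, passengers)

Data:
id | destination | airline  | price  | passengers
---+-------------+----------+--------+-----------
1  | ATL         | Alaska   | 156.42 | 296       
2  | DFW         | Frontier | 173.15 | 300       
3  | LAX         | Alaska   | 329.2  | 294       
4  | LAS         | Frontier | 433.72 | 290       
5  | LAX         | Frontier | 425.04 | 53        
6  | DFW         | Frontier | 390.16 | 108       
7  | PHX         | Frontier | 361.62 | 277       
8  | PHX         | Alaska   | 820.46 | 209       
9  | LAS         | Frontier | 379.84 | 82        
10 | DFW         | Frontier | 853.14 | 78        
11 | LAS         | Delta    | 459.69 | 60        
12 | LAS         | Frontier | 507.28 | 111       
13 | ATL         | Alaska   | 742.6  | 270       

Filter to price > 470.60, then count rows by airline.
SELECT airline, COUNT(*)
FROM flights
WHERE price > 470.60
GROUP BY airline

Note: WHERE filters rows before grouping.

Result:
  Alaska: 2
  Frontier: 2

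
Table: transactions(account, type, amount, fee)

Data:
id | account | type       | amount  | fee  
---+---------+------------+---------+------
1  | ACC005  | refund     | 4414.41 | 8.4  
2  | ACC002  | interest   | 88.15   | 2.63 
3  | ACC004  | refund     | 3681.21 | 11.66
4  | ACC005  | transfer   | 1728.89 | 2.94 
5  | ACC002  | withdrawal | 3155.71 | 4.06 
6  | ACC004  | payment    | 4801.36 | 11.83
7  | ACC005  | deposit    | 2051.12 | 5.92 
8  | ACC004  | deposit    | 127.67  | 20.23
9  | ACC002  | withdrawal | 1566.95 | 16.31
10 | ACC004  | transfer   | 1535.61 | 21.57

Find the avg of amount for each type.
SELECT type, AVG(amount) as result
FROM transactions
GROUP BY type

Result:
  deposit: 1089.40
  interest: 88.15
  payment: 4801.36
  refund: 4047.81
  transfer: 1632.25
  withdrawal: 2361.33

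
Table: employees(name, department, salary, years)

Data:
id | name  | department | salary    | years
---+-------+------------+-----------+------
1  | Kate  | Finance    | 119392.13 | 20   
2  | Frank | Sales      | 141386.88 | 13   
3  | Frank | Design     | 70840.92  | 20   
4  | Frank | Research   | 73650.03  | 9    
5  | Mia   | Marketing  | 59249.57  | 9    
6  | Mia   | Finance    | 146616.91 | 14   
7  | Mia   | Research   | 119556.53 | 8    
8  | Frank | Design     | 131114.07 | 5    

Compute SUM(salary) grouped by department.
SELECT department, SUM(salary) as result
FROM employees
GROUP BY department

Result:
  Design: 201954.99
  Finance: 266009.04
  Marketing: 59249.57
  Research: 193206.56
  Sales: 141386.88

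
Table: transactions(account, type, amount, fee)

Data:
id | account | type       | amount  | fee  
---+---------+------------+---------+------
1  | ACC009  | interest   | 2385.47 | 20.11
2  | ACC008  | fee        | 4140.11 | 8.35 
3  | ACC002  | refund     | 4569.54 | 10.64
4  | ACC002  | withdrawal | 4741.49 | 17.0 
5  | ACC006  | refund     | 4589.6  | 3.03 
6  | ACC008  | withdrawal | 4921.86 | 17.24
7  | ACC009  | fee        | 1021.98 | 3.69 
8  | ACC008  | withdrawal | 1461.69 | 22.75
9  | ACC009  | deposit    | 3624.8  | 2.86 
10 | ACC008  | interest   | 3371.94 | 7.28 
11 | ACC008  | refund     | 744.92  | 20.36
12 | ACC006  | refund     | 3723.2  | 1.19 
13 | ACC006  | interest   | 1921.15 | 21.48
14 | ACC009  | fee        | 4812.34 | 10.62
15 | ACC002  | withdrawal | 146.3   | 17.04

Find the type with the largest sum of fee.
SELECT type, SUM(fee) as val
FROM transactions
GROUP BY type
ORDER BY val DESC
LIMIT 1

Result: withdrawal with sum(fee) = 74.03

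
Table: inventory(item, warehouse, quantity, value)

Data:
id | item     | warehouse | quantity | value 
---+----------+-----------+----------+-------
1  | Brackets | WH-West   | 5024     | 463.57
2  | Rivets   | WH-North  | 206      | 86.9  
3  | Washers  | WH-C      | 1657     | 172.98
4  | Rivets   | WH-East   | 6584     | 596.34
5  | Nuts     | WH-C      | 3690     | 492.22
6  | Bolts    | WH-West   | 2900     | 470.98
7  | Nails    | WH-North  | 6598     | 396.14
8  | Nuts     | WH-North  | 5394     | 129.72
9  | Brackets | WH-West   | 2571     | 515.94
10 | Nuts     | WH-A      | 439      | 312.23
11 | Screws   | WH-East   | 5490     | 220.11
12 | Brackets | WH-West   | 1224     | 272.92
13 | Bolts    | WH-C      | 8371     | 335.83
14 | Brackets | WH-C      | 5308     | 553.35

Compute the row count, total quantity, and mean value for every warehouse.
SELECT warehouse,
       COUNT(*) as cnt,
       SUM(quantity) as total_quantity,
       AVG(value) as avg_value
FROM inventory
GROUP BY warehouse

Result:
  WH-A: 1 records, 439 total quantity, 312.23 avg value
  WH-C: 4 records, 19026 total quantity, 388.60 avg value
  WH-East: 2 records, 12074 total quantity, 408.23 avg value
  WH-North: 3 records, 12198 total quantity, 204.25 avg value
  WH-West: 4 records, 11719 total quantity, 430.85 avg value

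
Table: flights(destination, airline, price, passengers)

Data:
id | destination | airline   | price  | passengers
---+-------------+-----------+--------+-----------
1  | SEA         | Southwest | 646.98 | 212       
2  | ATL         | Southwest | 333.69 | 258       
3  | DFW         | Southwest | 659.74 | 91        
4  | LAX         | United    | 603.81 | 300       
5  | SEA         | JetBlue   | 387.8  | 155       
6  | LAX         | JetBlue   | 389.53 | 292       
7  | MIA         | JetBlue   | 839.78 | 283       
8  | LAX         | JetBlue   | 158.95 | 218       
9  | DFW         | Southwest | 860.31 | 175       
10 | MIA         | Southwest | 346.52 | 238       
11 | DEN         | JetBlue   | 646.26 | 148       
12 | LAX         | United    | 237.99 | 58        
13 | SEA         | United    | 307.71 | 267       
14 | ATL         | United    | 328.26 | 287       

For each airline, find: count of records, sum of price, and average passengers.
SELECT airline,
       COUNT(*) as cnt,
       SUM(price) as total_price,
       AVG(passengers) as avg_passengers
FROM flights
GROUP BY airline

Result:
  JetBlue: 5 records, 2422.32 total price, 219.20 avg passengers
  Southwest: 5 records, 2847.24 total price, 194.80 avg passengers
  United: 4 records, 1477.77 total price, 228.00 avg passengers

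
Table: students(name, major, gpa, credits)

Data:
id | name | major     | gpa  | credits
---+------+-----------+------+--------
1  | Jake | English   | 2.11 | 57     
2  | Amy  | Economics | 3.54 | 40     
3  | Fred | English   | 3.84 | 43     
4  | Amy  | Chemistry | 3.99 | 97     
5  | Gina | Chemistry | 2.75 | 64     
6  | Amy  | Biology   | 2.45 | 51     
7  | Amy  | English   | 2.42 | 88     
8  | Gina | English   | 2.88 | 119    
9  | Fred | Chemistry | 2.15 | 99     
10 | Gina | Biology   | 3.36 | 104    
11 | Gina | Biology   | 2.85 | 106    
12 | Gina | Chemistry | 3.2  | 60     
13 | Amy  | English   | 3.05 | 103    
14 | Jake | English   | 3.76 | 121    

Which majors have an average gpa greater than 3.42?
SELECT major, AVG(gpa)
FROM students
GROUP BY major
HAVING AVG(gpa) > 3.42

Result:
  Economics: avg=3.54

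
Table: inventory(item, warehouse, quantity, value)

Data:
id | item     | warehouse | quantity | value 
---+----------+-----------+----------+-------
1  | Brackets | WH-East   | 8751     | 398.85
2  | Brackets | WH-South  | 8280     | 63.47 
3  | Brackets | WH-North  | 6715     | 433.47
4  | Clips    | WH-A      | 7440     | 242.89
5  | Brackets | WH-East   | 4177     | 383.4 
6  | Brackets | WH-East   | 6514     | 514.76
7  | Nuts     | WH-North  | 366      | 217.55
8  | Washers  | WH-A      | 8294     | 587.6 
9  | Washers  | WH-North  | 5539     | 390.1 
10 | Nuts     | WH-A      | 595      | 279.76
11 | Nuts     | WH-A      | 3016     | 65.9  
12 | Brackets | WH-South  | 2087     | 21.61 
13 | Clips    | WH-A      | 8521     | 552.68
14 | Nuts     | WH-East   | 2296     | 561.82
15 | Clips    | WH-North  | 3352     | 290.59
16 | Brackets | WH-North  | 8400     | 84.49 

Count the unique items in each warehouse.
SELECT warehouse, COUNT(DISTINCT item)
FROM inventory
GROUP BY warehouse

Result:
  WH-A: 3 distinct
  WH-East: 2 distinct
  WH-North: 4 distinct
  WH-South: 1 distinct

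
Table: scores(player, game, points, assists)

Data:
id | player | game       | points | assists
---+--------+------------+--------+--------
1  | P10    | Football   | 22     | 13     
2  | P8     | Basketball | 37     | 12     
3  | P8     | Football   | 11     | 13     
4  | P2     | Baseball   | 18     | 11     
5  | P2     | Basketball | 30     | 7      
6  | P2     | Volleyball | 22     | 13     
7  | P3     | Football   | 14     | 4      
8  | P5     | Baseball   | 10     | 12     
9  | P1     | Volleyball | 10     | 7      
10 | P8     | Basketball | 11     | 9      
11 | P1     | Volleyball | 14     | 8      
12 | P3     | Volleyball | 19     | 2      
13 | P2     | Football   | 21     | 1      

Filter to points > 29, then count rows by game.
SELECT game, COUNT(*)
FROM scores
WHERE points > 29
GROUP BY game

Note: WHERE filters rows before grouping.

Result:
  Basketball: 2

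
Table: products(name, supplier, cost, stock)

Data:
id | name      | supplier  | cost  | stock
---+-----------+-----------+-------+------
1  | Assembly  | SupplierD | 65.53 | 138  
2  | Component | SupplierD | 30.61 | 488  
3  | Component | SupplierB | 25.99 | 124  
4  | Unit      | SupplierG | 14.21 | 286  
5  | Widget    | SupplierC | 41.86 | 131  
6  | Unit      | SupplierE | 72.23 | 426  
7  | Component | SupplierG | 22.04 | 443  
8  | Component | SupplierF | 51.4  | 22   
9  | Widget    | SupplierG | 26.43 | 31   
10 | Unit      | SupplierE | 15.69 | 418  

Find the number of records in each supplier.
SELECT supplier, COUNT(*) as count
FROM products
GROUP BY supplier

Result:
  SupplierB: 1
  SupplierC: 1
  SupplierD: 2
  SupplierE: 2
  SupplierF: 1
  SupplierG: 3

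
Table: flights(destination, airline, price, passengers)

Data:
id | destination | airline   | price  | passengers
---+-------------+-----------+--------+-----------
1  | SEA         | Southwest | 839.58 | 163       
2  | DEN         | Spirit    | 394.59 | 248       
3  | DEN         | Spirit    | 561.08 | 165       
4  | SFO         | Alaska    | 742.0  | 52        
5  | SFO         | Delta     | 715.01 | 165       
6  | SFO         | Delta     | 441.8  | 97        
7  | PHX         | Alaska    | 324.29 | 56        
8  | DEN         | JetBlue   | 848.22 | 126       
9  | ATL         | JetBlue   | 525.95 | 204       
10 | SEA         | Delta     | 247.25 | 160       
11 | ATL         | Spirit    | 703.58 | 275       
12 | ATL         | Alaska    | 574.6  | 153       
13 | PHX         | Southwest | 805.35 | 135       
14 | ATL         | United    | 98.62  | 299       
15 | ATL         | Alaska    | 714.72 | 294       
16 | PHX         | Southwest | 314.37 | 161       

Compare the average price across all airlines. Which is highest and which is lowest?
SELECT airline, AVG(price)
FROM flights
GROUP BY airline
ORDER BY AVG(price)

All groups:
  United: 98.62
  Delta: 468.02
  Spirit: 553.08
  Alaska: 588.90
  Southwest: 653.10
  JetBlue: 687.09

Highest: JetBlue (687.09)
Lowest: United (98.62)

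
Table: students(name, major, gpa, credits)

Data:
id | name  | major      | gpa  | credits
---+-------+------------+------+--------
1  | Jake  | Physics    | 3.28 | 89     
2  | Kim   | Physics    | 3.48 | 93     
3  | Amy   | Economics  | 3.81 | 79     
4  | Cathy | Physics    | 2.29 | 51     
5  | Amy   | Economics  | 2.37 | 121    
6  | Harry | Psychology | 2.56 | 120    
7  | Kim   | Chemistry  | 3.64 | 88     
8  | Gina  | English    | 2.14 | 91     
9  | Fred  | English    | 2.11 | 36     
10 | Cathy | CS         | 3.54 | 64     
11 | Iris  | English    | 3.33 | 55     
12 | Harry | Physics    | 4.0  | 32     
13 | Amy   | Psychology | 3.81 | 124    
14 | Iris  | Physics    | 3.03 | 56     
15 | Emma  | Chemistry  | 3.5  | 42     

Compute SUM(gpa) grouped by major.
SELECT major, SUM(gpa) as result
FROM students
GROUP BY major

Result:
  CS: 3.54
  Chemistry: 7.14
  Economics: 6.18
  English: 7.58
  Physics: 16.08
  Psychology: 6.37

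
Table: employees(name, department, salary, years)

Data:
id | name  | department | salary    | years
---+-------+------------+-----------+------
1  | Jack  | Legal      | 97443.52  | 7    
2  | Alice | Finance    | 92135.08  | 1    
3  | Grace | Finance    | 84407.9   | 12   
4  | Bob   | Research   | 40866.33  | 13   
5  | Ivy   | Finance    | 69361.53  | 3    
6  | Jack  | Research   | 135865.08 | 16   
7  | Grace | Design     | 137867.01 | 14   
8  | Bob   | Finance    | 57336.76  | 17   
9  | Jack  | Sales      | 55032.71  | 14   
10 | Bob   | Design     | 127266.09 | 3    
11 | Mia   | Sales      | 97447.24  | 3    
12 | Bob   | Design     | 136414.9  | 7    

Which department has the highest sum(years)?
SELECT department, SUM(years) as val
FROM employees
GROUP BY department
ORDER BY val DESC
LIMIT 1

Result: Finance with sum(years) = 33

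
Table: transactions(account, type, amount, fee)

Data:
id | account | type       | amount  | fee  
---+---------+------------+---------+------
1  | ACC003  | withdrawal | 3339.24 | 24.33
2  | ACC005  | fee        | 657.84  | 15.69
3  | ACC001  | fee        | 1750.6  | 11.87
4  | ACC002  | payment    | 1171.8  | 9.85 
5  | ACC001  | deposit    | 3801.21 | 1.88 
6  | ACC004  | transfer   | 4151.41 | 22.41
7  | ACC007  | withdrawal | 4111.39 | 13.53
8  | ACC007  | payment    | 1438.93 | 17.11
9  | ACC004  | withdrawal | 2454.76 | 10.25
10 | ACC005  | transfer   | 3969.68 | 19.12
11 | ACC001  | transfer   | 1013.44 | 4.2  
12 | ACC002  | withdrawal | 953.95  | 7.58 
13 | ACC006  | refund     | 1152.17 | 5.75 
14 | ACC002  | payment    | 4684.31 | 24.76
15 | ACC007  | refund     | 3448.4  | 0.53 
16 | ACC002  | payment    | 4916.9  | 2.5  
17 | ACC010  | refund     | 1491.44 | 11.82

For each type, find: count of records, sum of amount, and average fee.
SELECT type,
       COUNT(*) as cnt,
       SUM(amount) as total_amount,
       AVG(fee) as avg_fee
FROM transactions
GROUP BY type

Result:
  deposit: 1 records, 3801.21 total amount, 1.88 avg fee
  fee: 2 records, 2408.44 total amount, 13.78 avg fee
  payment: 4 records, 12211.94 total amount, 13.56 avg fee
  refund: 3 records, 6092.01 total amount, 6.03 avg fee
  transfer: 3 records, 9134.53 total amount, 15.24 avg fee
  withdrawal: 4 records, 10859.34 total amount, 13.92 avg fee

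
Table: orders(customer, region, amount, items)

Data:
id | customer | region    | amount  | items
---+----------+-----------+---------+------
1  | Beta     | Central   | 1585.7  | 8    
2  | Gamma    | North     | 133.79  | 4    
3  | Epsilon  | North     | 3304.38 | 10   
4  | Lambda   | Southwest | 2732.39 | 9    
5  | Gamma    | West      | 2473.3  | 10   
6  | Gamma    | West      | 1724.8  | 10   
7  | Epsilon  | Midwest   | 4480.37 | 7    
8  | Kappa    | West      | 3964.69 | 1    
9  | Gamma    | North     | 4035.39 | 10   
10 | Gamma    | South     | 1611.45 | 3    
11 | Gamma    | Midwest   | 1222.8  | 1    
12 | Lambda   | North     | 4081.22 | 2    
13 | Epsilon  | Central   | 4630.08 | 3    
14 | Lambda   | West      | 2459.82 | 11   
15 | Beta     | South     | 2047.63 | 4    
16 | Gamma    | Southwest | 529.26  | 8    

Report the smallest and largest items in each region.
SELECT region, MIN(items), MAX(items)
FROM orders
GROUP BY region

Result:
  Central: min=3, max=8
  Midwest: min=1, max=7
  North: min=2, max=10
  South: min=3, max=4
  Southwest: min=8, max=9
  West: min=1, max=11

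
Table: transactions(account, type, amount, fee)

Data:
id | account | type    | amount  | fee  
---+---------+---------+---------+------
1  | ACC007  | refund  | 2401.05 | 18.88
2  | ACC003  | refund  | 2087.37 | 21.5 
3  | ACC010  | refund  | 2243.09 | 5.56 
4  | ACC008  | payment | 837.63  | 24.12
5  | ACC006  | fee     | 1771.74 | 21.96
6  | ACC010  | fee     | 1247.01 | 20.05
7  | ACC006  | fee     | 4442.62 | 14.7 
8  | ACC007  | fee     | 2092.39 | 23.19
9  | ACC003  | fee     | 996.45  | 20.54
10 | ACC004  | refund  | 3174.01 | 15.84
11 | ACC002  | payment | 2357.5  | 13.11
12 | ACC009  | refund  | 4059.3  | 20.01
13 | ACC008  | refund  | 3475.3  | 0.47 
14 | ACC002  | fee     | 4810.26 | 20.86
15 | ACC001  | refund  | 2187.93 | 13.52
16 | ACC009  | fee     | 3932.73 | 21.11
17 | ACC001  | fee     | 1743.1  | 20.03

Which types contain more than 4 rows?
SELECT type, COUNT(*) as cnt
FROM transactions
GROUP BY type
HAVING COUNT(*) > 4

Result:
  fee: 8
  refund: 7

Note: HAVING filters groups after aggregation, WHERE filters rows before.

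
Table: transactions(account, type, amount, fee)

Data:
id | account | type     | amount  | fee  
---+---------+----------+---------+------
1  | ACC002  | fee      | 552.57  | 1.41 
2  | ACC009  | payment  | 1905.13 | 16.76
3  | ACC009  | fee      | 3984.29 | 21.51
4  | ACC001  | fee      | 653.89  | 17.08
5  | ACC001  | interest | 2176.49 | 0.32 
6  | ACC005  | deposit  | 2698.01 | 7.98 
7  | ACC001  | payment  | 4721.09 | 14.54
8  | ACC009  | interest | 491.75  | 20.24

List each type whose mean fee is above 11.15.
SELECT type, AVG(fee)
FROM transactions
GROUP BY type
HAVING AVG(fee) > 11.15

Result:
  fee: avg=13.33
  payment: avg=15.65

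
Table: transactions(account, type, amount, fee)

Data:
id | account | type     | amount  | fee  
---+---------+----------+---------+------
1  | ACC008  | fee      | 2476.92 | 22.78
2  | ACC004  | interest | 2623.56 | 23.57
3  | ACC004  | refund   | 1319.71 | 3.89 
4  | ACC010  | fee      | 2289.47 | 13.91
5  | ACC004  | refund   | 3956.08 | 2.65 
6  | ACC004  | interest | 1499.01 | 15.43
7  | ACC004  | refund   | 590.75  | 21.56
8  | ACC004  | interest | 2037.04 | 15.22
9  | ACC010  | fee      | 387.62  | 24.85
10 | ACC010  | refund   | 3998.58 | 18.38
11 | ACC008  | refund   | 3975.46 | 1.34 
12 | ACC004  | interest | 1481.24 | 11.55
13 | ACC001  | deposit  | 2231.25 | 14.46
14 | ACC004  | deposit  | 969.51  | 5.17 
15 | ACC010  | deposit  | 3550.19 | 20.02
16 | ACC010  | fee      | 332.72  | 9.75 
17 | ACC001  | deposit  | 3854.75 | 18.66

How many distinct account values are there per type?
SELECT type, COUNT(DISTINCT account)
FROM transactions
GROUP BY type

Result:
  deposit: 3 distinct
  fee: 2 distinct
  interest: 1 distinct
  refund: 3 distinct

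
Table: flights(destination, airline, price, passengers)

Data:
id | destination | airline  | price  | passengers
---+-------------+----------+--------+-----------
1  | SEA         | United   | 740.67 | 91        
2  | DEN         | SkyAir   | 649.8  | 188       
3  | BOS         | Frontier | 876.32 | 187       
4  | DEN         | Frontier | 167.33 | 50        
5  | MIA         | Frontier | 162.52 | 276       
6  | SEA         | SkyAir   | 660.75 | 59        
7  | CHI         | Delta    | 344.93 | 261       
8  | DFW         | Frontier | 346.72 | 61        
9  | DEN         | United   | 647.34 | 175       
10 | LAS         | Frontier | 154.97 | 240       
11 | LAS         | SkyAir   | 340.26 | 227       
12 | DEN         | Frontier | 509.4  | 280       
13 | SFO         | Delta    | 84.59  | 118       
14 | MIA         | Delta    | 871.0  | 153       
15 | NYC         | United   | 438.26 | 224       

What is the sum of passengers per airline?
SELECT airline, SUM(passengers) as result
FROM flights
GROUP BY airline

Result:
  Delta: 532
  Frontier: 1094
  SkyAir: 474
  United: 490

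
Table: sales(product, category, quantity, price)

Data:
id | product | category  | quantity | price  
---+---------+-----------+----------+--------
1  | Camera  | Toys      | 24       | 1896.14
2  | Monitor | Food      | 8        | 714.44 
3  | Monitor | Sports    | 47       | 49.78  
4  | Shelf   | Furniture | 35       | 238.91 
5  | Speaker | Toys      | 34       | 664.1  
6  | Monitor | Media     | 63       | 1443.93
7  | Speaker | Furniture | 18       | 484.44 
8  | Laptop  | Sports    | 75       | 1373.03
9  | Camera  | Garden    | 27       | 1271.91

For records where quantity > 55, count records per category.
SELECT category, COUNT(*)
FROM sales
WHERE quantity > 55
GROUP BY category

Note: WHERE filters rows before grouping.

Result:
  Media: 1
  Sports: 1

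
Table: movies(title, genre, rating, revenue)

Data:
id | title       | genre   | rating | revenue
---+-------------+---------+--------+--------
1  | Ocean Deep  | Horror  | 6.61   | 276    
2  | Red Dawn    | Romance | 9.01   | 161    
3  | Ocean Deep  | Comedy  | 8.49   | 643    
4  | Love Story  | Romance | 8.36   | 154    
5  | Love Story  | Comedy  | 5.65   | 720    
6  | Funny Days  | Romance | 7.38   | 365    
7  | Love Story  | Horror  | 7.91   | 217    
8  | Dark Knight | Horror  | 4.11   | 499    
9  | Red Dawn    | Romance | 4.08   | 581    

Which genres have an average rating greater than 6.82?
SELECT genre, AVG(rating)
FROM movies
GROUP BY genre
HAVING AVG(rating) > 6.82

Result:
  Comedy: avg=7.07
  Romance: avg=7.21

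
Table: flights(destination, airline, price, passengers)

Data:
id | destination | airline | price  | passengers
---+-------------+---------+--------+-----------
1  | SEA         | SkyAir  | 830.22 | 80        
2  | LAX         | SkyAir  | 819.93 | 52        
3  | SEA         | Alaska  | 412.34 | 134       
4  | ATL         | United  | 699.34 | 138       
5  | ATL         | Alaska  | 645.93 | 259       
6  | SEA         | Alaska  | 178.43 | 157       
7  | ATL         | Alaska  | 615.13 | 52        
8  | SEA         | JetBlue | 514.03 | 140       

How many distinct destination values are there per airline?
SELECT airline, COUNT(DISTINCT destination)
FROM flights
GROUP BY airline

Result:
  Alaska: 2 distinct
  JetBlue: 1 distinct
  SkyAir: 2 distinct
  United: 1 distinct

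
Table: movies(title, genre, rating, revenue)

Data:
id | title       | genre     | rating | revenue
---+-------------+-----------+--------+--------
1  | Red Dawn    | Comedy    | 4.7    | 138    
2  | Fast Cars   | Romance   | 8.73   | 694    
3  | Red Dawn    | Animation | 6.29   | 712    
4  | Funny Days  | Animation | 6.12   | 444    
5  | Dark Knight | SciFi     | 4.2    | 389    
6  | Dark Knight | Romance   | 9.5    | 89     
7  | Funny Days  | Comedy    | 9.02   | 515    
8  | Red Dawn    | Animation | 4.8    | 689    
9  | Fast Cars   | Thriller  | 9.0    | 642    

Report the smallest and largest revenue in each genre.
SELECT genre, MIN(revenue), MAX(revenue)
FROM movies
GROUP BY genre

Result:
  Animation: min=444, max=712
  Comedy: min=138, max=515
  Romance: min=89, max=694
  SciFi: min=389, max=389
  Thriller: min=642, max=642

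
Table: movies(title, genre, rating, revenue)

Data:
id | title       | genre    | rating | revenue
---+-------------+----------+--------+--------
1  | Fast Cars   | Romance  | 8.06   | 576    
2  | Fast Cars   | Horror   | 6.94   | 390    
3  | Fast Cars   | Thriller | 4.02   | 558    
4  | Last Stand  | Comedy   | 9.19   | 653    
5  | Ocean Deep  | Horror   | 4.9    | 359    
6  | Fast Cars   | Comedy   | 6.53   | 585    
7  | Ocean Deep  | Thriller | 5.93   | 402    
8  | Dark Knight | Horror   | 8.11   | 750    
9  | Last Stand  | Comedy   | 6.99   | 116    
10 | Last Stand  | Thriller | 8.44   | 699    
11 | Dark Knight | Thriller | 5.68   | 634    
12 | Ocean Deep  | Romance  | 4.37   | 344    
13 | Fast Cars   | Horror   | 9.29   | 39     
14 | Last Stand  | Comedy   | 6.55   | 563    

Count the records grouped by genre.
SELECT genre, COUNT(*) as count
FROM movies
GROUP BY genre

Result:
  Comedy: 4
  Horror: 4
  Romance: 2
  Thriller: 4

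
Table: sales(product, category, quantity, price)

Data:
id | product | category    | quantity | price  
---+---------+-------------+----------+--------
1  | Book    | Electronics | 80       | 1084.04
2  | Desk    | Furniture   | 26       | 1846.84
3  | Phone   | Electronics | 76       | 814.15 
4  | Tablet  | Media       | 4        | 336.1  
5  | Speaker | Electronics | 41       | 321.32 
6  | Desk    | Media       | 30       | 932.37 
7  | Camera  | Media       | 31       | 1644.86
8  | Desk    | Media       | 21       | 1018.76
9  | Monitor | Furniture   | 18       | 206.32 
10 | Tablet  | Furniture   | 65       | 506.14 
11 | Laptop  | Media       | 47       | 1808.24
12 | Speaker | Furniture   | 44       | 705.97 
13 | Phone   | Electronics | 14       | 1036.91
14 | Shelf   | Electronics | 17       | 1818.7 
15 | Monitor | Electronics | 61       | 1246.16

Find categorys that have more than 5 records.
SELECT category, COUNT(*) as cnt
FROM sales
GROUP BY category
HAVING COUNT(*) > 5

Result:
  Electronics: 6

Note: HAVING filters groups after aggregation, WHERE filters rows before.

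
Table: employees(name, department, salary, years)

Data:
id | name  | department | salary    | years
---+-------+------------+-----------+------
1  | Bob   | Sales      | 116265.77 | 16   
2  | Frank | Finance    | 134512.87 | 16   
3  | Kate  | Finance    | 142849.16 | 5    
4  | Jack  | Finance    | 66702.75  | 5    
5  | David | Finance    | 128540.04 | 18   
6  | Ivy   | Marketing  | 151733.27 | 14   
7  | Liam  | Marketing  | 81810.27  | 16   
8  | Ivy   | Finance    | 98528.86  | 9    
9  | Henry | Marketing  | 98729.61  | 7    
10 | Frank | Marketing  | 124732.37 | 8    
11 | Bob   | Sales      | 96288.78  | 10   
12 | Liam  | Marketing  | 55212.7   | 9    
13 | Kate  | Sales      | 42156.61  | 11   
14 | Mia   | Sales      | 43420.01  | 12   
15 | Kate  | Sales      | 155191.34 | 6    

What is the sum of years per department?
SELECT department, SUM(years) as result
FROM employees
GROUP BY department

Result:
  Finance: 53
  Marketing: 54
  Sales: 55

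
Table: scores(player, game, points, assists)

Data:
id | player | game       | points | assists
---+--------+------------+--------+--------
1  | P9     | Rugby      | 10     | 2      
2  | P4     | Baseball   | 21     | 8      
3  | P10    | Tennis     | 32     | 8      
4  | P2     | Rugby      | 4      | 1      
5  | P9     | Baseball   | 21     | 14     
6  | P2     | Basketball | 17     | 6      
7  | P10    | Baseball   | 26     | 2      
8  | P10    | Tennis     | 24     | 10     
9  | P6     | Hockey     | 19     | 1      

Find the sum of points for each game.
SELECT game, SUM(points) as result
FROM scores
GROUP BY game

Result:
  Baseball: 68
  Basketball: 17
  Hockey: 19
  Rugby: 14
  Tennis: 56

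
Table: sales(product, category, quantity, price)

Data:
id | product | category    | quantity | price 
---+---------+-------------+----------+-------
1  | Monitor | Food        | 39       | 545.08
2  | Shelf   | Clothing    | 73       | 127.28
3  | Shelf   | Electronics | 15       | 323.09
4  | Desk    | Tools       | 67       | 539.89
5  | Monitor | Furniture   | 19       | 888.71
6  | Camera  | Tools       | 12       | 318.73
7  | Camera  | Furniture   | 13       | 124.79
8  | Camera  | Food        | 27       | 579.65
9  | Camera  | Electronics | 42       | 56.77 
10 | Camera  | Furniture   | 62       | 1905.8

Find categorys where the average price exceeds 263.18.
SELECT category, AVG(price)
FROM sales
GROUP BY category
HAVING AVG(price) > 263.18

Result:
  Food: avg=562.37
  Furniture: avg=973.10
  Tools: avg=429.31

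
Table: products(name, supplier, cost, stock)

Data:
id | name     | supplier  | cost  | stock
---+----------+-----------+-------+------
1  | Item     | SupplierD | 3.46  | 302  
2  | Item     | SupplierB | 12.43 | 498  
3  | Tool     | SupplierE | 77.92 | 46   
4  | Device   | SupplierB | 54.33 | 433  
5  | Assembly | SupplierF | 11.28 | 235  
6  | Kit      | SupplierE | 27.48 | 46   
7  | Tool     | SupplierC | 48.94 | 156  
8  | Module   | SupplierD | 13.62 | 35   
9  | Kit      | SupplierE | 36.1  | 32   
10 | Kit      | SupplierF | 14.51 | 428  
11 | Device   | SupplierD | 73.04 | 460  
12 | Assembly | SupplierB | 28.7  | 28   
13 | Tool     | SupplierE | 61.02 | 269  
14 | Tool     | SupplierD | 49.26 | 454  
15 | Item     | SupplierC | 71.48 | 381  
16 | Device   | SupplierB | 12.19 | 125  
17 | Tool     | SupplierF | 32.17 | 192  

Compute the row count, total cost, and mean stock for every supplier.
SELECT supplier,
       COUNT(*) as cnt,
       SUM(cost) as total_cost,
       AVG(stock) as avg_stock
FROM products
GROUP BY supplier

Result:
  SupplierB: 4 records, 107.65 total cost, 271.00 avg stock
  SupplierC: 2 records, 120.42 total cost, 268.50 avg stock
  SupplierD: 4 records, 139.38 total cost, 312.75 avg stock
  SupplierE: 4 records, 202.52 total cost, 98.25 avg stock
  SupplierF: 3 records, 57.96 total cost, 285.00 avg stock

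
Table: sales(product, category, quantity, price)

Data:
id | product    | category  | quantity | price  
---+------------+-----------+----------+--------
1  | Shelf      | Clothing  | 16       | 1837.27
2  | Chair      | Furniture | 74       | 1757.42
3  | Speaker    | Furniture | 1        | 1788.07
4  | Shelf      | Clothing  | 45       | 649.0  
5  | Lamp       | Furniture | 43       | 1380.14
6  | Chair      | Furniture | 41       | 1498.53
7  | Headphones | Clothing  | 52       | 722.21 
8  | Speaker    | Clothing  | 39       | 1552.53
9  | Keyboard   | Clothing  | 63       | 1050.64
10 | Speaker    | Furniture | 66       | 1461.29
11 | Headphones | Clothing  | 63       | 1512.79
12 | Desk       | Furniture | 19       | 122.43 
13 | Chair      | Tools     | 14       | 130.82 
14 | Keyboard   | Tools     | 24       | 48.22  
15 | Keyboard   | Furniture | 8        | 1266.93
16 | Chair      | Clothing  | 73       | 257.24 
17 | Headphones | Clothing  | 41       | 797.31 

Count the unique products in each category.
SELECT category, COUNT(DISTINCT product)
FROM sales
GROUP BY category

Result:
  Clothing: 5 distinct
  Furniture: 5 distinct
  Tools: 2 distinct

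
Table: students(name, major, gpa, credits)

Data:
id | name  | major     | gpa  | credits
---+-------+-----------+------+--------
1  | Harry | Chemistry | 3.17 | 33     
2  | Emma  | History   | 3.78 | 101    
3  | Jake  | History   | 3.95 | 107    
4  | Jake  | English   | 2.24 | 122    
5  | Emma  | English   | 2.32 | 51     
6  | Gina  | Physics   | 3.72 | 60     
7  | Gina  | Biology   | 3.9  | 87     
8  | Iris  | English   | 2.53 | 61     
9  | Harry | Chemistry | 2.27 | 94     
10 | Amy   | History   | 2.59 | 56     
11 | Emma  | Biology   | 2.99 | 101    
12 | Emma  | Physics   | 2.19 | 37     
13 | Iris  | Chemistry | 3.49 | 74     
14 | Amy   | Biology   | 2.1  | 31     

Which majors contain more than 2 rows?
SELECT major, COUNT(*) as cnt
FROM students
GROUP BY major
HAVING COUNT(*) > 2

Result:
  Biology: 3
  Chemistry: 3
  English: 3
  History: 3

Note: HAVING filters groups after aggregation, WHERE filters rows before.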